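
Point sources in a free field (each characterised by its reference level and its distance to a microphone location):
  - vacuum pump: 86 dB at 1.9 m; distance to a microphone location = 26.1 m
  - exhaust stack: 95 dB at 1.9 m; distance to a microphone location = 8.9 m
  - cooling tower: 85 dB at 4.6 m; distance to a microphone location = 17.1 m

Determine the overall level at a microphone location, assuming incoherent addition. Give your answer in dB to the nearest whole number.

Apply inverse-square spreading to bring every level to the receiver, then sum 10^(L/10).
vacuum pump: 86 − 20·log₁₀(26.1/1.9) = 86 − 22.76 = 63.24 dB.
exhaust stack: 95 − 20·log₁₀(8.9/1.9) = 95 − 13.41 = 81.59 dB.
cooling tower: 85 − 20·log₁₀(17.1/4.6) = 85 − 11.40 = 73.60 dB.
Σ 10^(L/10) = 1.691e+08 → L_total = 10·log₁₀(1.691e+08) = 82.28 dB.

82 dB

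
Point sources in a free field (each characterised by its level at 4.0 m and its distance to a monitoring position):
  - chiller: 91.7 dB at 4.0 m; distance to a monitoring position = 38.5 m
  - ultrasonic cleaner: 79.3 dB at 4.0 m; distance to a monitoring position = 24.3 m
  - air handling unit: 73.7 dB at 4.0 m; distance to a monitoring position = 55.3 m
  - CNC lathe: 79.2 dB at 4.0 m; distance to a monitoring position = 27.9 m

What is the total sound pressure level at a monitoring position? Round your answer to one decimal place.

Apply inverse-square spreading to bring every level to the receiver, then sum 10^(L/10).
chiller: 91.7 − 20·log₁₀(38.5/4.0) = 91.7 − 19.67 = 72.03 dB.
ultrasonic cleaner: 79.3 − 20·log₁₀(24.3/4.0) = 79.3 − 15.67 = 63.63 dB.
air handling unit: 73.7 − 20·log₁₀(55.3/4.0) = 73.7 − 22.81 = 50.89 dB.
CNC lathe: 79.2 − 20·log₁₀(27.9/4.0) = 79.2 − 16.87 = 62.33 dB.
Σ 10^(L/10) = 2.010e+07 → L_total = 10·log₁₀(2.010e+07) = 73.03 dB.

73.0 dB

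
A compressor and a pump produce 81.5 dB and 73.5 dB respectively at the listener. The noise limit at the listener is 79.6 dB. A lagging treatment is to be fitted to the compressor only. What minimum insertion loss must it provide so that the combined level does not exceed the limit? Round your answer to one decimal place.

Fixed contribution from the other source: Σ 10^(L/10) = 10^(73.5/10) = 2.239e+07 (73.50 dB).
The limit corresponds to 10^(79.6/10) = 9.120e+07; subtracting the fixed part leaves 6.881e+07 for the compressor, i.e. 78.38 dB.
Required insertion loss = 81.5 − 78.38 = 3.12 dB.

3.1 dB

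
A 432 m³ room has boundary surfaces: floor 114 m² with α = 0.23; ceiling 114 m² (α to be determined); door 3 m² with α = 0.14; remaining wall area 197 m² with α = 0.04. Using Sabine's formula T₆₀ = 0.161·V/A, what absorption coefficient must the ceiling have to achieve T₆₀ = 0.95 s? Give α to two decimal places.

0.34

A = 0.161·V/T₆₀ = 0.161·432/0.95 = 73.21 m² sabins.
Absorption from the other surfaces = 114·0.23 + 3·0.14 + 197·0.04 = 34.52 m², so the ceiling must supply 38.69 m² over 114 m².
α = 38.69/114 = 0.339.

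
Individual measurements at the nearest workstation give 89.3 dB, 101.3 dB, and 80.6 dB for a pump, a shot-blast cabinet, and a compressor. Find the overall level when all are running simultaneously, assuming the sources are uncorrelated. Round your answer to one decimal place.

101.6 dB

For uncorrelated sources the intensities add, so convert each level to linear form, sum, and take 10·log₁₀ of the total.
Σ 10^(L/10) = 10^(89.3/10) + 10^(101.3/10) + 10^(80.6/10) = 1.446e+10.
L_total = 10·log₁₀(1.446e+10) = 101.60 dB.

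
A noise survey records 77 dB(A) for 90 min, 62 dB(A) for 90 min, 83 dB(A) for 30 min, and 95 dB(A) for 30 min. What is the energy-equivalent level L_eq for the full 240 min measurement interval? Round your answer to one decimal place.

L_eq = 10·log₁₀[(1/T)·Σ tᵢ·10^(Lᵢ/10)] with T = 240 min.
Σ tᵢ·10^(Lᵢ/10) = 90·10^(77/10) + 90·10^(62/10) + 30·10^(83/10) + 30·10^(95/10) = 1.055e+11.
L_eq = 10·log₁₀(1.055e+11/240) = 86.43 dB(A).

86.4 dB(A)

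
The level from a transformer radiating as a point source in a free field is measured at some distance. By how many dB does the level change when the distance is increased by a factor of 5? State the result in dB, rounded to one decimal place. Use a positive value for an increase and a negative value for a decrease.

-14.0 dB

With spherical spreading the level changes by −20·log₁₀(r₂/r₁).
ΔL = −20·log₁₀(5) = -13.98 dB.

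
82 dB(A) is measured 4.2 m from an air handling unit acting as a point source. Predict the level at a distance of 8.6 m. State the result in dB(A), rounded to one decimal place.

75.8 dB(A)

Spherical spreading from a point source gives a 20·log₁₀(r₂/r₁) drop.
L₂ = 82 − 20·log₁₀(8.6/4.2) = 82 − 6.225 = 75.78 dB(A).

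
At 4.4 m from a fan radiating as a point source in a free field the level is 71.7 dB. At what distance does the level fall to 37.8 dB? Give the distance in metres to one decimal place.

Point-source spreading drops the level by 20·log₁₀(r₂/r₁); inverting, r₂/r₁ = 10^(ΔL/20).
r₂ = 4.4·10^((71.7−37.8)/20) = 4.4·10^(33.9/20) = 218.00 m.

218.0 m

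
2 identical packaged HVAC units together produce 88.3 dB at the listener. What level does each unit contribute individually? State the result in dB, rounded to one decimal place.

2 equal contributions raise the level by 10·log₁₀ 2 = 3.010 dB, so each unit alone gives 88.3 − 3.010.

85.3 dB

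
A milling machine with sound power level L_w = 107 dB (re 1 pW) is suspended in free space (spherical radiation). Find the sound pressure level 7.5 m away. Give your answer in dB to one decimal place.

78.5 dB

Free-field spherical radiation: L_p = L_w − 10·log₁₀(4π·r²), r = 7.5 m.
4π·r² = 706.9 m², 10·log₁₀ of that is 28.493 dB.
L_p = 107 − 28.493 = 78.51 dB.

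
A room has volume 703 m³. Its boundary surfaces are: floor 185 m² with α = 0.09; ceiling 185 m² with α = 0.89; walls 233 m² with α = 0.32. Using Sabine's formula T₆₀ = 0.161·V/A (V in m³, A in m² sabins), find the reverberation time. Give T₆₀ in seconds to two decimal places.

0.44 s

Total absorption A = 185·0.09 + 185·0.89 + 233·0.32 = 255.86 m² sabins.
T₆₀ = 0.161 × 703 / 255.86 = 0.442 s.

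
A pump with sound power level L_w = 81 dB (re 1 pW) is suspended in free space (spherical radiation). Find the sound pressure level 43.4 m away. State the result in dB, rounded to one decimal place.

37.3 dB

The power spreads over a sphere of area 4π·r², so L_p = L_w − 10·log₁₀(4π·r²).
4π·r² = 2.367e+04 m², 10·log₁₀ of that is 43.742 dB.
L_p = 81 − 43.742 = 37.26 dB.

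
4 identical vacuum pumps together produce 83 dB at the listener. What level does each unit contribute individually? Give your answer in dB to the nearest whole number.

77 dB

For N identical incoherent sources L_total = L₁ + 10·log₁₀ N, so L₁ = 83 − 10·log₁₀(4) = 83 − 6.021.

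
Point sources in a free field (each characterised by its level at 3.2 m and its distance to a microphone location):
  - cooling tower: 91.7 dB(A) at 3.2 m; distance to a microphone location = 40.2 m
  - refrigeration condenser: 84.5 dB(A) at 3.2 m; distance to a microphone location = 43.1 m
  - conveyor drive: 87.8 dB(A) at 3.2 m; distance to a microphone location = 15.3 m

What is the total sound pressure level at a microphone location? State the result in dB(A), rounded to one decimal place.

First find each source's level at the receiver (point-source: −20·log₁₀(r/r_ref)), then combine on an intensity basis.
cooling tower: 91.7 − 20·log₁₀(40.2/3.2) = 91.7 − 21.98 = 69.72 dB(A).
refrigeration condenser: 84.5 − 20·log₁₀(43.1/3.2) = 84.5 − 22.59 = 61.91 dB(A).
conveyor drive: 87.8 − 20·log₁₀(15.3/3.2) = 87.8 − 13.59 = 74.21 dB(A).
Σ 10^(L/10) = 3.728e+07 → L_total = 10·log₁₀(3.728e+07) = 75.72 dB(A).

75.7 dB(A)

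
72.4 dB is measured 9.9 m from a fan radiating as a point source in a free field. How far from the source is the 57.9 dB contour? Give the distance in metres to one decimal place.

Point-source spreading drops the level by 20·log₁₀(r₂/r₁); inverting, r₂/r₁ = 10^(ΔL/20).
r₂ = 9.9·10^((72.4−57.9)/20) = 9.9·10^(14.5/20) = 52.56 m.

52.6 m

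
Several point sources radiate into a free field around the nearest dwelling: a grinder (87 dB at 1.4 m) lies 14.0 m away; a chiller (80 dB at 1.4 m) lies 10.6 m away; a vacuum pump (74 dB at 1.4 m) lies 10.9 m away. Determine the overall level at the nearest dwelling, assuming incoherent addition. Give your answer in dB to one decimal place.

Propagate each source to the receiver with L = L_ref − 20·log₁₀(r/r_ref), then add intensities.
grinder: 87 − 20·log₁₀(14.0/1.4) = 87 − 20.00 = 67.00 dB.
chiller: 80 − 20·log₁₀(10.6/1.4) = 80 − 17.58 = 62.42 dB.
vacuum pump: 74 − 20·log₁₀(10.9/1.4) = 74 − 17.83 = 56.17 dB.
Σ 10^(L/10) = 7.171e+06 → L_total = 10·log₁₀(7.171e+06) = 68.56 dB.

68.6 dB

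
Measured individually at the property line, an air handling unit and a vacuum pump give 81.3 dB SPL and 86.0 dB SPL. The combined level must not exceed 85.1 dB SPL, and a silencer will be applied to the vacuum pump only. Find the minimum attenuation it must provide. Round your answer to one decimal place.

3.2 dB

Fixed contribution from the other source: Σ 10^(L/10) = 10^(81.3/10) = 1.349e+08 (81.30 dB SPL).
To meet 85.1 dB SPL overall, the treated vacuum pump may contribute at most 10^(85.1/10) − 1.349e+08 = 1.887e+08, i.e. 82.76 dB SPL.
Required insertion loss = 86.0 − 82.76 = 3.24 dB.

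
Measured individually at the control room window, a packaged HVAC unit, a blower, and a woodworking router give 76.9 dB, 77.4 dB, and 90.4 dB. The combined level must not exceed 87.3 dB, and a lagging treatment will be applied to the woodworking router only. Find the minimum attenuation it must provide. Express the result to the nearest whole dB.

4 dB

Fixed contribution from the other sources: Σ 10^(L/10) = 10^(76.9/10) + 10^(77.4/10) = 1.039e+08 (80.17 dB).
To meet 87.3 dB overall, the treated woodworking router may contribute at most 10^(87.3/10) − 1.039e+08 = 4.331e+08, i.e. 86.37 dB.
So the woodworking router must be reduced from 90.4 to 86.37 dB: IL = 4.03 dB.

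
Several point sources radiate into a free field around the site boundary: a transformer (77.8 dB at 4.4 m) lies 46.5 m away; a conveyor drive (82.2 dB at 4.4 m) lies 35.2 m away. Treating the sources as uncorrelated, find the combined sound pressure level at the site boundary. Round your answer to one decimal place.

Propagate each source to the receiver with L = L_ref − 20·log₁₀(r/r_ref), then add intensities.
transformer: 77.8 − 20·log₁₀(46.5/4.4) = 77.8 − 20.48 = 57.32 dB.
conveyor drive: 82.2 − 20·log₁₀(35.2/4.4) = 82.2 − 18.06 = 64.14 dB.
Σ 10^(L/10) = 3.133e+06 → L_total = 10·log₁₀(3.133e+06) = 64.96 dB.

65.0 dB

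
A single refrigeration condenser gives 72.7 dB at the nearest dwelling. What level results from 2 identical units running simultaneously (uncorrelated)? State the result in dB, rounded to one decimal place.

N identical incoherent sources raise the level by 10·log₁₀ N.
L_total = 72.7 + 10·log₁₀(2) = 72.7 + 3.010 = 75.71 dB.

75.7 dB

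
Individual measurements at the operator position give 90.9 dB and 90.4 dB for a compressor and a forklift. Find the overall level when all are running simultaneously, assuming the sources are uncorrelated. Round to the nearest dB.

94 dB

For uncorrelated sources the intensities add, so convert each level to linear form, sum, and take 10·log₁₀ of the total.
Σ 10^(L/10) = 10^(90.9/10) + 10^(90.4/10) = 2.327e+09.
L_total = 10·log₁₀(2.327e+09) = 93.67 dB.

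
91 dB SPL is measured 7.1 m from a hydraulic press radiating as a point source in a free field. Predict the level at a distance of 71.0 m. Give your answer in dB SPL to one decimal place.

Point-source attenuation: ΔL = 20·log₁₀(r₂/r₁) = 20·log₁₀(71.0/7.1) = 20.000 dB.
L₂ = 91 − 20·log₁₀(71.0/7.1) = 91 − 20.000 = 71.00 dB SPL.

71.0 dB SPL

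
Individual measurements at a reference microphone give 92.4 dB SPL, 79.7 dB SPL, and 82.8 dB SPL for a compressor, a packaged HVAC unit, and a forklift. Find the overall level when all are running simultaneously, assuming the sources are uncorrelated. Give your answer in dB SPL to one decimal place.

93.1 dB SPL

For uncorrelated sources the intensities add, so convert each level to linear form, sum, and take 10·log₁₀ of the total.
Σ 10^(L/10) = 10^(92.4/10) + 10^(79.7/10) + 10^(82.8/10) = 2.022e+09.
L_total = 10·log₁₀(2.022e+09) = 93.06 dB SPL.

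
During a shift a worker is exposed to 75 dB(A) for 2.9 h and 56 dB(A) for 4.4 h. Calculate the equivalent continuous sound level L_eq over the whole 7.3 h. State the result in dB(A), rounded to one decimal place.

L_eq = 10·log₁₀[(1/T)·Σ tᵢ·10^(Lᵢ/10)] with T = 7.3 h.
Σ tᵢ·10^(Lᵢ/10) = 2.9·10^(75/10) + 4.4·10^(56/10) = 9.346e+07.
L_eq = 10·log₁₀(9.346e+07/7.3) = 71.07 dB(A).

71.1 dB(A)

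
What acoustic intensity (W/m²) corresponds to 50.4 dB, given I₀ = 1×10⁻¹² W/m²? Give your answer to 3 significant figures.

L = 10·log₁₀(I/I₀) ⇒ I = I₀·10^(L/10) = 10⁻¹² × 10^5.04.

1.10e-07 W/m²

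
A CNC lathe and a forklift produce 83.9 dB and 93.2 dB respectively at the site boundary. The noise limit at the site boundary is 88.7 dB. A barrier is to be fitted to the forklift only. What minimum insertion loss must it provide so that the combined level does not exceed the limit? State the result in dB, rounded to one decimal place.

6.2 dB

The untreated sources together contribute 10^(83.9/10) = 2.455e+08, i.e. 83.90 dB.
The limit corresponds to 10^(88.7/10) = 7.413e+08; subtracting the fixed part leaves 4.958e+08 for the forklift, i.e. 86.95 dB.
Required insertion loss = 93.2 − 86.95 = 6.25 dB.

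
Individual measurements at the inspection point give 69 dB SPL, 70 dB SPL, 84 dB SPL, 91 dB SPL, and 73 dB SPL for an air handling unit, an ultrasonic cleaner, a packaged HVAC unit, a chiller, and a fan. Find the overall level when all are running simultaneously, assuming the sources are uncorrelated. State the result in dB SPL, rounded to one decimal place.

For uncorrelated sources the intensities add, so convert each level to linear form, sum, and take 10·log₁₀ of the total.
Σ 10^(L/10) = 10^(69/10) + 10^(70/10) + 10^(84/10) + 10^(91/10) + 10^(73/10) = 1.548e+09.
L_total = 10·log₁₀(1.548e+09) = 91.90 dB SPL.

91.9 dB SPL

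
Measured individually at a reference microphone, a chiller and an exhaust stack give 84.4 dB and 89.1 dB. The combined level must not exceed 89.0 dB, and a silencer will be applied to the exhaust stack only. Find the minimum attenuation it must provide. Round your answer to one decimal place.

Fixed contribution from the other source: Σ 10^(L/10) = 10^(84.4/10) = 2.754e+08 (84.40 dB).
The limit corresponds to 10^(89.0/10) = 7.943e+08; subtracting the fixed part leaves 5.189e+08 for the exhaust stack, i.e. 87.15 dB.
Required insertion loss = 89.1 − 87.15 = 1.95 dB.

1.9 dB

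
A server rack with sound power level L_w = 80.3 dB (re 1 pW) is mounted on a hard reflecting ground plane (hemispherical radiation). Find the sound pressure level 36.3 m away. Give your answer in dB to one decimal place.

41.1 dB

Free-field hemispherical radiation: L_p = L_w − 10·log₁₀(2π·r²), r = 36.3 m.
2π·r² = 8279 m², 10·log₁₀ of that is 39.180 dB.
L_p = 80.3 − 39.180 = 41.12 dB.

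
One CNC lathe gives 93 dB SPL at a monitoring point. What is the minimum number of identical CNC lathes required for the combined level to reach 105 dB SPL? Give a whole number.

16

Need L₁ + 10·log₁₀ N ≥ 105, i.e. log₁₀ N ≥ 1.20.
N ≥ 10^(12.0/10) = 15.849, so N = 16.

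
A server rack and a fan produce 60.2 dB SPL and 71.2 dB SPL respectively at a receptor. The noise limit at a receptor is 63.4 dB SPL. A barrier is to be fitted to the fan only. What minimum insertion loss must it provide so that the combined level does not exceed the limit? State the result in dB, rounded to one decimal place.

Fixed contribution from the other source: Σ 10^(L/10) = 10^(60.2/10) = 1.047e+06 (60.20 dB SPL).
The limit corresponds to 10^(63.4/10) = 2.188e+06; subtracting the fixed part leaves 1.141e+06 for the fan, i.e. 60.57 dB SPL.
Required insertion loss = 71.2 − 60.57 = 10.63 dB.

10.6 dB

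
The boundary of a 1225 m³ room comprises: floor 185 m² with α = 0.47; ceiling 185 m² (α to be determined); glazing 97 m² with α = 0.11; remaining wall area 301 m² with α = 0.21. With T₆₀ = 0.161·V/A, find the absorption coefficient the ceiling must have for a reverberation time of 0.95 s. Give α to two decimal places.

Required total absorption A = 0.161·1225/0.95 = 207.61 m².
Absorption from the other surfaces = 185·0.47 + 97·0.11 + 301·0.21 = 160.83 m², so the ceiling must supply 46.78 m² over 185 m².
α = 46.78/185 = 0.253.

0.25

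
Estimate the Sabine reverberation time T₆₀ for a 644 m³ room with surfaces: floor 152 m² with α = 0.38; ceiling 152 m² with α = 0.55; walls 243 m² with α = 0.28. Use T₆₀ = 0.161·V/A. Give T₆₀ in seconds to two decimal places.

A = Σ Sᵢαᵢ = 152·0.38 + 152·0.55 + 243·0.28 = 209.40 m².
T₆₀ = 0.161·V/A = 0.161·644/209.40 = 0.495 s.

0.50 s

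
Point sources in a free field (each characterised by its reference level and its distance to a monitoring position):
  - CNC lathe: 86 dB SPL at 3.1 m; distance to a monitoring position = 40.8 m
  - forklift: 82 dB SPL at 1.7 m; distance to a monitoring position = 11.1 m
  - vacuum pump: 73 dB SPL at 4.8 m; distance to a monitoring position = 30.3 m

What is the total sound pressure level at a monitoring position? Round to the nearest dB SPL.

First find each source's level at the receiver (point-source: −20·log₁₀(r/r_ref)), then combine on an intensity basis.
CNC lathe: 86 − 20·log₁₀(40.8/3.1) = 86 − 22.39 = 63.61 dB SPL.
forklift: 82 − 20·log₁₀(11.1/1.7) = 82 − 16.30 = 65.70 dB SPL.
vacuum pump: 73 − 20·log₁₀(30.3/4.8) = 73 − 16.00 = 57.00 dB SPL.
Σ 10^(L/10) = 6.517e+06 → L_total = 10·log₁₀(6.517e+06) = 68.14 dB SPL.

68 dB SPL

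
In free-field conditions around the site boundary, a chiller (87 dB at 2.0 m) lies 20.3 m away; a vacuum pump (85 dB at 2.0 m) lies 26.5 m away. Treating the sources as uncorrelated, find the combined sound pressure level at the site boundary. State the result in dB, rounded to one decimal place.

Apply inverse-square spreading to bring every level to the receiver, then sum 10^(L/10).
chiller: 87 − 20·log₁₀(20.3/2.0) = 87 − 20.13 = 66.87 dB.
vacuum pump: 85 − 20·log₁₀(26.5/2.0) = 85 − 22.44 = 62.56 dB.
Σ 10^(L/10) = 6.666e+06 → L_total = 10·log₁₀(6.666e+06) = 68.24 dB.

68.2 dB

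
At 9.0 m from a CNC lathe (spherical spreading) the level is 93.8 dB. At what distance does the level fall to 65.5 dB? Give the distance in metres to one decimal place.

The 28.3 dB drop corresponds to a distance ratio of 10^(28.3/20) for a point source.
r₂ = 9.0·10^((93.8−65.5)/20) = 9.0·10^(28.3/20) = 234.01 m.

234.0 m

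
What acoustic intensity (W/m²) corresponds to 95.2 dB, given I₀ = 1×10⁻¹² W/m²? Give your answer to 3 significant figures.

L = 10·log₁₀(I/I₀) ⇒ I = I₀·10^(L/10) = 10⁻¹² × 10^9.52.

0.00331 W/m²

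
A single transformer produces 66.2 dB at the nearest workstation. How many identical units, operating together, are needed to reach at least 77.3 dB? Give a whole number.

The shortfall is 77.3 − 66.2 = 11.1 dB, and N units add 10·log₁₀ N, so need 10·log₁₀ N ≥ 11.1.
N ≥ 10^(11.1/10) = 12.882, so N = 13.

13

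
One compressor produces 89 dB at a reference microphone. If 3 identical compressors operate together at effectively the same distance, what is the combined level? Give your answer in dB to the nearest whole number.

N identical incoherent sources raise the level by 10·log₁₀ N.
L_total = 89 + 10·log₁₀(3) = 89 + 4.771 = 93.77 dB.

94 dB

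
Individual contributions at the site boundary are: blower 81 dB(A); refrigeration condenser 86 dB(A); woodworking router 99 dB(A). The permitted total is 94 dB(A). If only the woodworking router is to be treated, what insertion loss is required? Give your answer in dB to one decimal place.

6.0 dB

Fixed contribution from the other sources: Σ 10^(L/10) = 10^(81/10) + 10^(86/10) = 5.240e+08 (87.19 dB(A)).
To meet 94 dB(A) overall, the treated woodworking router may contribute at most 10^(94/10) − 5.240e+08 = 1.988e+09, i.e. 92.98 dB(A).
So the woodworking router must be reduced from 99 to 92.98 dB(A): IL = 6.02 dB.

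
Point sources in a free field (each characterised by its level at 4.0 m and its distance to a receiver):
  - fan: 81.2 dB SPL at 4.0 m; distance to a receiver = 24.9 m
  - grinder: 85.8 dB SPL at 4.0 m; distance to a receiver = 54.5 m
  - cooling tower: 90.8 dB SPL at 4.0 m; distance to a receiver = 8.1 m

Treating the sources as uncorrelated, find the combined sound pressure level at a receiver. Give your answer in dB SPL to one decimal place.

First find each source's level at the receiver (point-source: −20·log₁₀(r/r_ref)), then combine on an intensity basis.
fan: 81.2 − 20·log₁₀(24.9/4.0) = 81.2 − 15.88 = 65.32 dB SPL.
grinder: 85.8 − 20·log₁₀(54.5/4.0) = 85.8 − 22.69 = 63.11 dB SPL.
cooling tower: 90.8 − 20·log₁₀(8.1/4.0) = 90.8 − 6.13 = 84.67 dB SPL.
Σ 10^(L/10) = 2.986e+08 → L_total = 10·log₁₀(2.986e+08) = 84.75 dB SPL.

84.8 dB SPL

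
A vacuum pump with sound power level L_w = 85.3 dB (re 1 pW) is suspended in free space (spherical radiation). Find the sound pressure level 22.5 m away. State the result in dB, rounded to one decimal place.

47.3 dB

L_p = L_w − 10·log₁₀(4π·r²) with r = 22.5 m.
4π·r² = 6362 m², 10·log₁₀ of that is 38.036 dB.
L_p = 85.3 − 38.036 = 47.26 dB.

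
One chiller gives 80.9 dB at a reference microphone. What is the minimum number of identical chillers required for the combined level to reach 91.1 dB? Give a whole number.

11

The shortfall is 91.1 − 80.9 = 10.2 dB, and N units add 10·log₁₀ N, so need 10·log₁₀ N ≥ 10.2.
N ≥ 10^(10.2/10) = 10.471, so N = 11.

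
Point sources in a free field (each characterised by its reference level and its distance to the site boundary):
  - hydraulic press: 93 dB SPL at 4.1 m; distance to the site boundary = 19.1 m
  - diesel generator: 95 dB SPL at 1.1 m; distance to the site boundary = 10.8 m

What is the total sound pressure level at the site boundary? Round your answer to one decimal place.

81.0 dB SPL

Apply inverse-square spreading to bring every level to the receiver, then sum 10^(L/10).
hydraulic press: 93 − 20·log₁₀(19.1/4.1) = 93 − 13.36 = 79.64 dB SPL.
diesel generator: 95 − 20·log₁₀(10.8/1.1) = 95 − 19.84 = 75.16 dB SPL.
Σ 10^(L/10) = 1.247e+08 → L_total = 10·log₁₀(1.247e+08) = 80.96 dB SPL.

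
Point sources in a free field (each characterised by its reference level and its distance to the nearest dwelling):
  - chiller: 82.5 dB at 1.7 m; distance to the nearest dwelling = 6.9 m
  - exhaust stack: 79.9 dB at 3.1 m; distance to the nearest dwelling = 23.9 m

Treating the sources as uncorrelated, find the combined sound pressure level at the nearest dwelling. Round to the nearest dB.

71 dB

First find each source's level at the receiver (point-source: −20·log₁₀(r/r_ref)), then combine on an intensity basis.
chiller: 82.5 − 20·log₁₀(6.9/1.7) = 82.5 − 12.17 = 70.33 dB.
exhaust stack: 79.9 − 20·log₁₀(23.9/3.1) = 79.9 − 17.74 = 62.16 dB.
Σ 10^(L/10) = 1.244e+07 → L_total = 10·log₁₀(1.244e+07) = 70.95 dB.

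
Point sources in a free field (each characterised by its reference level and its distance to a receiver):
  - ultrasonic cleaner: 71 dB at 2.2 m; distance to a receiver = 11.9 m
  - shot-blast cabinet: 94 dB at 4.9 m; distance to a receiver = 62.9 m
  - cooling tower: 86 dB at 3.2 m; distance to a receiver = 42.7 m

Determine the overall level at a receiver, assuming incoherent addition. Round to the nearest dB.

73 dB

Apply inverse-square spreading to bring every level to the receiver, then sum 10^(L/10).
ultrasonic cleaner: 71 − 20·log₁₀(11.9/2.2) = 71 − 14.66 = 56.34 dB.
shot-blast cabinet: 94 − 20·log₁₀(62.9/4.9) = 94 − 22.17 = 71.83 dB.
cooling tower: 86 − 20·log₁₀(42.7/3.2) = 86 − 22.51 = 63.49 dB.
Σ 10^(L/10) = 1.791e+07 → L_total = 10·log₁₀(1.791e+07) = 72.53 dB.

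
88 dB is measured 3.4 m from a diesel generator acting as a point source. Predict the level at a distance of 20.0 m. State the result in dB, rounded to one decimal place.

Point-source attenuation: ΔL = 20·log₁₀(r₂/r₁) = 20·log₁₀(20.0/3.4) = 15.391 dB.
L₂ = 88 − 20·log₁₀(20.0/3.4) = 88 − 15.391 = 72.61 dB.

72.6 dB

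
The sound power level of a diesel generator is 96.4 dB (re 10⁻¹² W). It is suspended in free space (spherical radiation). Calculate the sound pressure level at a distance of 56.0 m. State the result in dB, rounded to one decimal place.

50.4 dB

Free-field spherical radiation: L_p = L_w − 10·log₁₀(4π·r²), r = 56.0 m.
4π·r² = 3.941e+04 m², 10·log₁₀ of that is 45.956 dB.
L_p = 96.4 − 45.956 = 50.44 dB.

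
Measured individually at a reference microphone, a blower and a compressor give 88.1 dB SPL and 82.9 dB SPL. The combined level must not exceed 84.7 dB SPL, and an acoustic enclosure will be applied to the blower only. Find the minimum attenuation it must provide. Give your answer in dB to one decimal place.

The untreated sources together contribute 10^(82.9/10) = 1.950e+08, i.e. 82.90 dB SPL.
The limit corresponds to 10^(84.7/10) = 2.951e+08; subtracting the fixed part leaves 1.001e+08 for the blower, i.e. 80.01 dB SPL.
Required insertion loss = 88.1 − 80.01 = 8.09 dB.

8.1 dB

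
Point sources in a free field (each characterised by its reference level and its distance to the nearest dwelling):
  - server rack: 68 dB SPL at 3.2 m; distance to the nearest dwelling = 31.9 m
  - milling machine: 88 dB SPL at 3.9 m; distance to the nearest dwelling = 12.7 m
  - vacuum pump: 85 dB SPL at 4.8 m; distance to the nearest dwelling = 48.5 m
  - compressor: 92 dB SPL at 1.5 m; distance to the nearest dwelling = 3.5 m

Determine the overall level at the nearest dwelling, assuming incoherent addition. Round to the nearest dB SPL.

85 dB SPL

First find each source's level at the receiver (point-source: −20·log₁₀(r/r_ref)), then combine on an intensity basis.
server rack: 68 − 20·log₁₀(31.9/3.2) = 68 − 19.97 = 48.03 dB SPL.
milling machine: 88 − 20·log₁₀(12.7/3.9) = 88 − 10.25 = 77.75 dB SPL.
vacuum pump: 85 − 20·log₁₀(48.5/4.8) = 85 − 20.09 = 64.91 dB SPL.
compressor: 92 − 20·log₁₀(3.5/1.5) = 92 − 7.36 = 84.64 dB SPL.
Σ 10^(L/10) = 3.538e+08 → L_total = 10·log₁₀(3.538e+08) = 85.49 dB SPL.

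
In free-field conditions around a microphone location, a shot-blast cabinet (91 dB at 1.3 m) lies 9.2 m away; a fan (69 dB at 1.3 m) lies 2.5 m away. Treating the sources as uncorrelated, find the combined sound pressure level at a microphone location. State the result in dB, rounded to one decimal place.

74.4 dB

First find each source's level at the receiver (point-source: −20·log₁₀(r/r_ref)), then combine on an intensity basis.
shot-blast cabinet: 91 − 20·log₁₀(9.2/1.3) = 91 − 17.00 = 74.00 dB.
fan: 69 − 20·log₁₀(2.5/1.3) = 69 − 5.68 = 63.32 dB.
Σ 10^(L/10) = 2.728e+07 → L_total = 10·log₁₀(2.728e+07) = 74.36 dB.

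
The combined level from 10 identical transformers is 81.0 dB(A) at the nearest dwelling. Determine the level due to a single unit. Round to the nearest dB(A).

71 dB(A)

10 equal contributions raise the level by 10·log₁₀ 10 = 10.000 dB, so each unit alone gives 81.0 − 10.000.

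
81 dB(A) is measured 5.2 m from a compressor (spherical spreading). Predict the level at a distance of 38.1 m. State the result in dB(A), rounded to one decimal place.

63.7 dB(A)

For a point source, L₂ = L₁ − 20·log₁₀(r₂/r₁).
L₂ = 81 − 20·log₁₀(38.1/5.2) = 81 − 17.298 = 63.70 dB(A).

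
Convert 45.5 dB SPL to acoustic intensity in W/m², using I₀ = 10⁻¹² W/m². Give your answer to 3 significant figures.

L = 10·log₁₀(I/I₀) ⇒ I = I₀·10^(L/10) = 10⁻¹² × 10^4.55.

3.55e-08 W/m²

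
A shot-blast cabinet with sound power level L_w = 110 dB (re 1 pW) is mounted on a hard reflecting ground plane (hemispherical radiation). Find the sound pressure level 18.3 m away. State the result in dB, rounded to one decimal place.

Free-field hemispherical radiation: L_p = L_w − 10·log₁₀(2π·r²), r = 18.3 m.
2π·r² = 2104 m², 10·log₁₀ of that is 33.231 dB.
L_p = 110 − 33.231 = 76.77 dB.

76.8 dB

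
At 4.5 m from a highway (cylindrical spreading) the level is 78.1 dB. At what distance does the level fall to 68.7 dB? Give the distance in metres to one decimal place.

Line-source spreading drops the level by 10·log₁₀(r₂/r₁); inverting, r₂/r₁ = 10^(ΔL/10).
r₂ = 4.5·10^((78.1−68.7)/10) = 4.5·10^(9.4/10) = 39.19 m.

39.2 m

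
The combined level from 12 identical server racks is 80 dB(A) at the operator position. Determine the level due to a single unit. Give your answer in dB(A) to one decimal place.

69.2 dB(A)

Dividing the total intensity by 12 lowers the level by 10·log₁₀ 12 = 10.792 dB: L₁ = 80 − 10.792.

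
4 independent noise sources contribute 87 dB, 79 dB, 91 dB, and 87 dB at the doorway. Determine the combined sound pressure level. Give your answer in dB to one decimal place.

93.7 dB

Incoherent sources combine by intensity addition: L_total = 10·log₁₀(Σ 10^(L_i/10)).
Σ 10^(L/10) = 10^(87/10) + 10^(79/10) + 10^(91/10) + 10^(87/10) = 2.341e+09.
L_total = 10·log₁₀(2.341e+09) = 93.69 dB.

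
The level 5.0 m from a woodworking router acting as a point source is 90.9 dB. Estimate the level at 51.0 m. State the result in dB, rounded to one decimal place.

Point-source attenuation: ΔL = 20·log₁₀(r₂/r₁) = 20·log₁₀(51.0/5.0) = 20.172 dB.
L₂ = 90.9 − 20·log₁₀(51.0/5.0) = 90.9 − 20.172 = 70.73 dB.

70.7 dB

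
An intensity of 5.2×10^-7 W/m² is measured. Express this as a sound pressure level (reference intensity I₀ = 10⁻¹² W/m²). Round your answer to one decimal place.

57.2 dB

Dividing by I₀ shifts the exponent by 12: I/I₀ = 5.2×10^5.
L = 10·(0.7160 + 5) = 57.16 dB.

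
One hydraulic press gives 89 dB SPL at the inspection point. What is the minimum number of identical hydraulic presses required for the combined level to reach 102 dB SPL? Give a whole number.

20

The shortfall is 102 − 89 = 13.0 dB, and N units add 10·log₁₀ N, so need 10·log₁₀ N ≥ 13.0.
N ≥ 10^(13.0/10) = 19.953, so N = 20.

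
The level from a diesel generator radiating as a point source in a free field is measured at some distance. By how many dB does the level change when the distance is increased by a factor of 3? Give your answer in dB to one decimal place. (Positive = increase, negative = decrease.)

-9.5 dB

With spherical spreading the level changes by −20·log₁₀(r₂/r₁).
ΔL = −20·log₁₀(3) = -9.54 dB.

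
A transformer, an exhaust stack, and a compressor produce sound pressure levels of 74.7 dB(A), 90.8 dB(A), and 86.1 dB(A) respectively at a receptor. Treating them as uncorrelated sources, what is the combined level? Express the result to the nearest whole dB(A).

For uncorrelated sources the intensities add, so convert each level to linear form, sum, and take 10·log₁₀ of the total.
Σ 10^(L/10) = 10^(74.7/10) + 10^(90.8/10) + 10^(86.1/10) = 1.639e+09.
L_total = 10·log₁₀(1.639e+09) = 92.15 dB(A).

92 dB(A)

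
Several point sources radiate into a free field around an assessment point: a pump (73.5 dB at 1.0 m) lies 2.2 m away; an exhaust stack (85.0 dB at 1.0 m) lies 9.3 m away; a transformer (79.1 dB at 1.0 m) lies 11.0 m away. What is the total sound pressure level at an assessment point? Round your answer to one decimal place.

Propagate each source to the receiver with L = L_ref − 20·log₁₀(r/r_ref), then add intensities.
pump: 73.5 − 20·log₁₀(2.2/1.0) = 73.5 − 6.85 = 66.65 dB.
exhaust stack: 85.0 − 20·log₁₀(9.3/1.0) = 85.0 − 19.37 = 65.63 dB.
transformer: 79.1 − 20·log₁₀(11.0/1.0) = 79.1 − 20.83 = 58.27 dB.
Σ 10^(L/10) = 8.953e+06 → L_total = 10·log₁₀(8.953e+06) = 69.52 dB.

69.5 dB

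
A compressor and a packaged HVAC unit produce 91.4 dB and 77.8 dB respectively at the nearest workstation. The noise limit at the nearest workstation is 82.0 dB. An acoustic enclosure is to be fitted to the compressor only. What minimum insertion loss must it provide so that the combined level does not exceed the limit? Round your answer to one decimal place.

Fixed contribution from the other source: Σ 10^(L/10) = 10^(77.8/10) = 6.026e+07 (77.80 dB).
The limit corresponds to 10^(82.0/10) = 1.585e+08; subtracting the fixed part leaves 9.823e+07 for the compressor, i.e. 79.92 dB.
So the compressor must be reduced from 91.4 to 79.92 dB: IL = 11.48 dB.

11.5 dB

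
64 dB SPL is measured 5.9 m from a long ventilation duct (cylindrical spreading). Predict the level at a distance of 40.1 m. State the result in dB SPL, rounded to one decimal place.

Line-source attenuation: ΔL = 10·log₁₀(r₂/r₁) = 10·log₁₀(40.1/5.9) = 8.323 dB.
L₂ = 64 − 10·log₁₀(40.1/5.9) = 64 − 8.323 = 55.68 dB SPL.

55.7 dB SPL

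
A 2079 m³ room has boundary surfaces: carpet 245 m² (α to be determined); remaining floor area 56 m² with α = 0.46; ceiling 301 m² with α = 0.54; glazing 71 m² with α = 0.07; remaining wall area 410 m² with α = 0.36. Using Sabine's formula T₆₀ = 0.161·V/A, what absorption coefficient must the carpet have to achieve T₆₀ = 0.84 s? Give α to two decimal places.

A = 0.161·V/T₆₀ = 0.161·2079/0.84 = 398.48 m² sabins.
Absorption from the other surfaces = 56·0.46 + 301·0.54 + 71·0.07 + 410·0.36 = 340.87 m², so the carpet must supply 57.61 m² over 245 m².
α = 57.61/245 = 0.235.

0.24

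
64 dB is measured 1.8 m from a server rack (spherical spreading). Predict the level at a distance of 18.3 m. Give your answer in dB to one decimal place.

For a point source, L₂ = L₁ − 20·log₁₀(r₂/r₁).
L₂ = 64 − 20·log₁₀(18.3/1.8) = 64 − 20.144 = 43.86 dB.

43.9 dB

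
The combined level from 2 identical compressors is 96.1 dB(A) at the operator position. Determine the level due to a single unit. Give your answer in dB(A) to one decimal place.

93.1 dB(A)

Dividing the total intensity by 2 lowers the level by 10·log₁₀ 2 = 3.010 dB: L₁ = 96.1 − 3.010.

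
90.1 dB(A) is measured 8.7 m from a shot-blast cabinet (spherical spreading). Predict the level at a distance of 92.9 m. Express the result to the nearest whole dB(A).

70 dB(A)

Point-source attenuation: ΔL = 20·log₁₀(r₂/r₁) = 20·log₁₀(92.9/8.7) = 20.570 dB.
L₂ = 90.1 − 20·log₁₀(92.9/8.7) = 90.1 − 20.570 = 69.53 dB(A).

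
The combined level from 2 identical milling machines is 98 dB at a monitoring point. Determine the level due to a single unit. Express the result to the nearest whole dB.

For N identical incoherent sources L_total = L₁ + 10·log₁₀ N, so L₁ = 98 − 10·log₁₀(2) = 98 − 3.010.

95 dB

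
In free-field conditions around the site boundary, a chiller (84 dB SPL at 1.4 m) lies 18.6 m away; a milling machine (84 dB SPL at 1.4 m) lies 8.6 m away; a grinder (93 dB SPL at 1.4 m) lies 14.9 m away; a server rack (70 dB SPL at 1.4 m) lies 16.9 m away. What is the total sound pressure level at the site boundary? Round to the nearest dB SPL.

74 dB SPL

Propagate each source to the receiver with L = L_ref − 20·log₁₀(r/r_ref), then add intensities.
chiller: 84 − 20·log₁₀(18.6/1.4) = 84 − 22.47 = 61.53 dB SPL.
milling machine: 84 − 20·log₁₀(8.6/1.4) = 84 − 15.77 = 68.23 dB SPL.
grinder: 93 − 20·log₁₀(14.9/1.4) = 93 − 20.54 = 72.46 dB SPL.
server rack: 70 − 20·log₁₀(16.9/1.4) = 70 − 21.64 = 48.36 dB SPL.
Σ 10^(L/10) = 2.576e+07 → L_total = 10·log₁₀(2.576e+07) = 74.11 dB SPL.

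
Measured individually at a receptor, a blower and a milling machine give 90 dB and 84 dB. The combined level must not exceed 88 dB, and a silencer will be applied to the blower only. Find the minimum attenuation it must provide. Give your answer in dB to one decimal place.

Fixed contribution from the other source: Σ 10^(L/10) = 10^(84/10) = 2.512e+08 (84.00 dB).
The limit corresponds to 10^(88/10) = 6.310e+08; subtracting the fixed part leaves 3.798e+08 for the blower, i.e. 85.80 dB.
Required insertion loss = 90 − 85.80 = 4.20 dB.

4.2 dB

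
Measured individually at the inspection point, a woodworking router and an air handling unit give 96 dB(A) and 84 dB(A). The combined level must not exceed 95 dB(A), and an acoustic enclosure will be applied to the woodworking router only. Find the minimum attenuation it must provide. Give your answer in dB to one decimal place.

The untreated sources together contribute 10^(84/10) = 2.512e+08, i.e. 84.00 dB(A).
The limit corresponds to 10^(95/10) = 3.162e+09; subtracting the fixed part leaves 2.911e+09 for the woodworking router, i.e. 94.64 dB(A).
So the woodworking router must be reduced from 96 to 94.64 dB(A): IL = 1.36 dB.

1.4 dB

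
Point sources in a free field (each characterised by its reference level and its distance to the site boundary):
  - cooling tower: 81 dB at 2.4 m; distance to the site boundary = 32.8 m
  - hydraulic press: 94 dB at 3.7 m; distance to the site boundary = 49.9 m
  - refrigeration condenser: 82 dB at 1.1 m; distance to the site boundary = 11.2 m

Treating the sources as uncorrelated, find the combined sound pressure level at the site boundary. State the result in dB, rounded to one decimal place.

Apply inverse-square spreading to bring every level to the receiver, then sum 10^(L/10).
cooling tower: 81 − 20·log₁₀(32.8/2.4) = 81 − 22.71 = 58.29 dB.
hydraulic press: 94 − 20·log₁₀(49.9/3.7) = 94 − 22.60 = 71.40 dB.
refrigeration condenser: 82 − 20·log₁₀(11.2/1.1) = 82 − 20.16 = 61.84 dB.
Σ 10^(L/10) = 1.601e+07 → L_total = 10·log₁₀(1.601e+07) = 72.04 dB.

72.0 dB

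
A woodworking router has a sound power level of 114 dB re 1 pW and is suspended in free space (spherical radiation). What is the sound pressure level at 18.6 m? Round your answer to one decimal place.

L_p = L_w − 10·log₁₀(4π·r²) with r = 18.6 m.
4π·r² = 4347 m², 10·log₁₀ of that is 36.382 dB.
L_p = 114 − 36.382 = 77.62 dB.

77.6 dB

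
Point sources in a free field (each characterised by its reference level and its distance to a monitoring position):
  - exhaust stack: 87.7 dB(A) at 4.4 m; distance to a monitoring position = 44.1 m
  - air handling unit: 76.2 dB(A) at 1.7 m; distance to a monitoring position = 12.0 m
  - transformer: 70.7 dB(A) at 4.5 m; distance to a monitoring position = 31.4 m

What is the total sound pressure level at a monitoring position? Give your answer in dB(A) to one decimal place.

68.4 dB(A)

First find each source's level at the receiver (point-source: −20·log₁₀(r/r_ref)), then combine on an intensity basis.
exhaust stack: 87.7 − 20·log₁₀(44.1/4.4) = 87.7 − 20.02 = 67.68 dB(A).
air handling unit: 76.2 − 20·log₁₀(12.0/1.7) = 76.2 − 16.97 = 59.23 dB(A).
transformer: 70.7 − 20·log₁₀(31.4/4.5) = 70.7 − 16.87 = 53.83 dB(A).
Σ 10^(L/10) = 6.940e+06 → L_total = 10·log₁₀(6.940e+06) = 68.41 dB(A).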